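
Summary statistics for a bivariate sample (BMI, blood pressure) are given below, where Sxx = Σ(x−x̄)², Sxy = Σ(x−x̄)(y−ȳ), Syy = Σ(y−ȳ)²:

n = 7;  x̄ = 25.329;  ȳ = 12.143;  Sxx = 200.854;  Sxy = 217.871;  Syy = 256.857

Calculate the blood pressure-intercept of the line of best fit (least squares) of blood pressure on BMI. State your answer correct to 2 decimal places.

b = Sxy/Sxx = 217.871/200.854 = 1.084723
a = ȳ − b·x̄ = 12.143 − 1.084723·25.329 = -15.331955

-15.33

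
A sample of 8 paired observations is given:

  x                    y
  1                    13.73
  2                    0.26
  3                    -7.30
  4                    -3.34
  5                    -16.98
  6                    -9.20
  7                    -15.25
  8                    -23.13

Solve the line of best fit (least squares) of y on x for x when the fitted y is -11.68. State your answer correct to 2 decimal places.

5.45

n = 8, Σx = 36, Σy = -61.21, Σxy = -452.9, Σx² = 204
Sxx = Σx² − (Σx)²/n = 204 − 162 = 42
Sxy = Σxy − (Σx)(Σy)/n = -452.9 − (-275.445) = -177.455
b = Sxy/Sxx = -177.455/42 = -4.225119
a = ȳ − b·x̄ = -7.65125 − (-4.225119)·4.5 = 11.361786
Set a + b·x = -11.68: x = (-11.68 − 11.361786) / (-4.225119) = 5.453523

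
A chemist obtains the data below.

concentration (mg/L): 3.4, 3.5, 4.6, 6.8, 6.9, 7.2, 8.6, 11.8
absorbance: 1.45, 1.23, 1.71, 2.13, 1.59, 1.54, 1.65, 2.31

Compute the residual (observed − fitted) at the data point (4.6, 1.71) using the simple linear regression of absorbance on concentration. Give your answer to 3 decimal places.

0.199

n = 8, Σx = 52.8, Σy = 13.61, Σxy = 95.092, Σx² = 403.86
Sxx = Σx² − (Σx)²/n = 403.86 − 348.48 = 55.38
Sxy = Σxy − (Σx)(Σy)/n = 95.092 − 89.826 = 5.266
b = Sxy/Sxx = 5.266/55.38 = 0.095088
a = ȳ − b·x̄ = 1.70125 − 0.095088·6.6 = 1.073666
ŷ(4.6) = 1.073666 + 0.095088·4.6 = 1.511073
residual = y − ŷ = 1.71 − 1.511073 = 0.198927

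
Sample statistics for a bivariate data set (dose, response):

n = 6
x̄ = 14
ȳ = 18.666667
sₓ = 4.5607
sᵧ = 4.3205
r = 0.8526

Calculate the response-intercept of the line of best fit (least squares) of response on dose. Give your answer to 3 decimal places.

b = r · sᵧ/sₓ = 0.8526 · 4.3205/4.5607 = 0.807696
a = ȳ − b·x̄ = 18.666667 − 0.807696·14 = 7.358926

7.359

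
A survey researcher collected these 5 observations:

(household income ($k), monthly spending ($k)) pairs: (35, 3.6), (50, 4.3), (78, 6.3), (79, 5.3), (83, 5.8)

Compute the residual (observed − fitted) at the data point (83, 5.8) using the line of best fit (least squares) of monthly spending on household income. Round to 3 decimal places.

n = 5, Σx = 325, Σy = 25.3, Σxy = 1732.5, Σx² = 22939
Sxx = Σx² − (Σx)²/n = 22939 − 21125 = 1814
Sxy = Σxy − (Σx)(Σy)/n = 1732.5 − 1644.5 = 88
b = Sxy/Sxx = 88/1814 = 0.048512
a = ȳ − b·x̄ = 5.06 − 0.048512·65 = 1.906748
ŷ(83) = 1.906748 + 0.048512·83 = 5.933208
residual = y − ŷ = 5.8 − 5.933208 = -0.133208

-0.133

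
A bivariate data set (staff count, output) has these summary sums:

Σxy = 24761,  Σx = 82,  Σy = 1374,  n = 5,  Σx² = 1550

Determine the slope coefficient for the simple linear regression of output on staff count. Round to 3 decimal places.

Sxx = Σx² − (Σx)²/n = 1550 − 1344.8 = 205.2
Sxy = Σxy − (Σx)(Σy)/n = 24761 − 22533.6 = 2227.4
b = Sxy/Sxx = 2227.4/205.2 = 10.854776

10.855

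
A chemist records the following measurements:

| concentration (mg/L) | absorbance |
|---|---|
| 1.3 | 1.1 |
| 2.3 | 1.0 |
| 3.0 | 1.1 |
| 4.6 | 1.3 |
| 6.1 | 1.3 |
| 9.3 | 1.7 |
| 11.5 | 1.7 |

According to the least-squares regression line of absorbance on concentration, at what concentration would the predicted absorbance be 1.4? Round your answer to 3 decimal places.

n = 7, Σx = 38.1, Σy = 9.2, Σxy = 56.3, Σx² = 293.09
Sxx = Σx² − (Σx)²/n = 293.09 − 207.372857 = 85.717143
Sxy = Σxy − (Σx)(Σy)/n = 56.3 − 50.074286 = 6.225714
b = Sxy/Sxx = 6.225714/85.717143 = 0.072631
a = ȳ − b·x̄ = 1.314286 − 0.072631·5.442857 = 0.918966
Set a + b·x = 1.4: x = (1.4 − 0.918966) / 0.072631 = 6.622992

6.623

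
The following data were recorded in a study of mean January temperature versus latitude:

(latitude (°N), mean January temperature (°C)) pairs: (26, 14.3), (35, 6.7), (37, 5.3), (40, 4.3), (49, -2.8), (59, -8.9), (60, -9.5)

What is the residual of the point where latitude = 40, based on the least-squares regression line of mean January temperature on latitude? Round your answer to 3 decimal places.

0.410

n = 7, Σx = 306, Σy = 9.4, Σxy = -257.9, Σx² = 14352
Sxx = Σx² − (Σx)²/n = 14352 − 13376.571429 = 975.428571
Sxy = Σxy − (Σx)(Σy)/n = -257.9 − 410.914286 = -668.814286
b = Sxy/Sxx = -668.814286/975.428571 = -0.685662
a = ȳ − b·x̄ = 1.342857 − (-0.685662)·43.714286 = 31.316081
ŷ(40) = 31.316081 + (-0.685662)·40 = 3.889602
residual = y − ŷ = 4.3 − 3.889602 = 0.410398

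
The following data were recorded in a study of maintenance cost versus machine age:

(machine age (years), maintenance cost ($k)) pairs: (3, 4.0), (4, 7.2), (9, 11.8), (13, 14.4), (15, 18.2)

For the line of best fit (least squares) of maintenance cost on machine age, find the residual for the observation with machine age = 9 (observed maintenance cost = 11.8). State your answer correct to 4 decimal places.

0.4709

n = 5, Σx = 44, Σy = 55.6, Σxy = 607.2, Σx² = 500
Sxx = Σx² − (Σx)²/n = 500 − 387.2 = 112.8
Sxy = Σxy − (Σx)(Σy)/n = 607.2 − 489.28 = 117.92
b = Sxy/Sxx = 117.92/112.8 = 1.045390
a = ȳ − b·x̄ = 11.12 − 1.045390·8.8 = 1.920567
ŷ(9) = 1.920567 + 1.045390·9 = 11.329078
residual = y − ŷ = 11.8 − 11.329078 = 0.470922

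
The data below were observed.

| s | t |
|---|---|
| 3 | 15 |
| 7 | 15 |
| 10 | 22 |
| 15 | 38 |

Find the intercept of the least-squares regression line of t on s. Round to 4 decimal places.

n = 4, Σx = 35, Σy = 90, Σxy = 940, Σx² = 383
Sxx = Σx² − (Σx)²/n = 383 − 306.25 = 76.75
Sxy = Σxy − (Σx)(Σy)/n = 940 − 787.5 = 152.5
b = Sxy/Sxx = 152.5/76.75 = 1.986971
a = ȳ − b·x̄ = 22.5 − 1.986971·8.75 = 5.114007

5.1140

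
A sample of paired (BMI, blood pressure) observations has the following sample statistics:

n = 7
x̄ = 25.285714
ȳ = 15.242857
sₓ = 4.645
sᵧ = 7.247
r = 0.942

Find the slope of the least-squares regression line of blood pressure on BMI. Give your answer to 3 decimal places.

1.470

b = r · sᵧ/sₓ = 0.942 · 7.247/4.645 = 1.469682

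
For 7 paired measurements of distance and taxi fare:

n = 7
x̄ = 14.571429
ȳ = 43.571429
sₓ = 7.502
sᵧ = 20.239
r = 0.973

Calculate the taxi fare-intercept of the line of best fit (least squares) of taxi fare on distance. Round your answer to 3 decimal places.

5.322

b = r · sᵧ/sₓ = 0.973 · 20.239/7.502 = 2.624973
a = ȳ − b·x̄ = 43.571429 − 2.624973·14.571429 = 5.321822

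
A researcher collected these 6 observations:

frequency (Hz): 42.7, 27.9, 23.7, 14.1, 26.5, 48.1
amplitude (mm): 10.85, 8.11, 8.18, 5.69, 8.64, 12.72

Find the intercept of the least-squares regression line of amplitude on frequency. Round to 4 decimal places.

3.2248

n = 6, Σx = 183, Σy = 54.19, Σxy = 1804.451, Σx² = 6378.06
Sxx = Σx² − (Σx)²/n = 6378.06 − 5581.5 = 796.56
Sxy = Σxy − (Σx)(Σy)/n = 1804.451 − 1652.795 = 151.656
b = Sxy/Sxx = 151.656/796.56 = 0.190389
a = ȳ − b·x̄ = 9.031667 − 0.190389·30.5 = 3.224812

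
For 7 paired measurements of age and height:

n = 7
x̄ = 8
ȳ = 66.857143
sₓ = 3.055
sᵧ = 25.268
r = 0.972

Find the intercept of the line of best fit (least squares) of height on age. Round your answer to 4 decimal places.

2.5416

b = r · sᵧ/sₓ = 0.972 · 25.268/3.055 = 8.039442
a = ȳ − b·x̄ = 66.857143 − 8.039442·8 = 2.541605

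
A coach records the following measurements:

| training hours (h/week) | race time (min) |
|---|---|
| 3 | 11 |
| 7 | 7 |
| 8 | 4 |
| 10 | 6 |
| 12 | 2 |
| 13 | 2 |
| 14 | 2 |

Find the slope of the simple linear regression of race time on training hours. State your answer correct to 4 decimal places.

-0.8185

n = 7, Σx = 67, Σy = 34, Σxy = 252, Σx² = 731
Sxx = Σx² − (Σx)²/n = 731 − 641.285714 = 89.714286
Sxy = Σxy − (Σx)(Σy)/n = 252 − 325.428571 = -73.428571
b = Sxy/Sxx = -73.428571/89.714286 = -0.818471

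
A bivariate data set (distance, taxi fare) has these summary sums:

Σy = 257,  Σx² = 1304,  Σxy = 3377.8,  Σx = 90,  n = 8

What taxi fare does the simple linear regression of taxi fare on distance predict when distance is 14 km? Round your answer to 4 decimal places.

36.7151

Sxx = Σx² − (Σx)²/n = 1304 − 1012.5 = 291.5
Sxy = Σxy − (Σx)(Σy)/n = 3377.8 − 2891.25 = 486.55
b = Sxy/Sxx = 486.55/291.5 = 1.669125
a = ȳ − b·x̄ = 32.125 − 1.669125·11.25 = 13.347341
ŷ(14) = a + b·14 = 13.347341 + 1.669125·14 = 36.715094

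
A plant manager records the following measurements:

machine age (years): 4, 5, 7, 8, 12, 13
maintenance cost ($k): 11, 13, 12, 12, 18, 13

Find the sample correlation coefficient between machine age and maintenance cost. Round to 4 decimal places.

n = 6, Σx = 49, Σy = 79, Σxy = 674, Σx² = 467, Σy² = 1071
Sxx = Σx² − (Σx)²/n = 467 − 400.166667 = 66.833333
Sxy = Σxy − (Σx)(Σy)/n = 674 − 645.166667 = 28.833333
Syy = Σy² − (Σy)²/n = 1071 − 1040.166667 = 30.833333
r = Sxy/√(Sxx·Syy) = 28.833333/√(2060.694444) = 28.833333/45.394872 = 0.635167

0.6352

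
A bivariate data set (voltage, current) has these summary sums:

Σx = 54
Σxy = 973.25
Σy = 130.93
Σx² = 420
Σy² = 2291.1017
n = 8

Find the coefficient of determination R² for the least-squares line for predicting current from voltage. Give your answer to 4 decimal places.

0.9728

Sxx = Σx² − (Σx)²/n = 420 − 364.5 = 55.5
Sxy = Σxy − (Σx)(Σy)/n = 973.25 − 883.7775 = 89.4725
Syy = Σy² − (Σy)²/n = 2291.1017 − 2142.833112 = 148.268587
R² = Sxy²/(Sxx·Syy) = (89.4725)²/(55.5·148.268587) = 0.972830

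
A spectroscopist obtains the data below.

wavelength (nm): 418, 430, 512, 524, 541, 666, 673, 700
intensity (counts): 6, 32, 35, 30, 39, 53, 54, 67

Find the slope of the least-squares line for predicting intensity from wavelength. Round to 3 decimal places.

0.156

n = 8, Σx = 4464, Σy = 316, Σxy = 189547, Σx² = 2575510
Sxx = Σx² − (Σx)²/n = 2575510 − 2490912 = 84598
Sxy = Σxy − (Σx)(Σy)/n = 189547 − 176328 = 13219
b = Sxy/Sxx = 13219/84598 = 0.156257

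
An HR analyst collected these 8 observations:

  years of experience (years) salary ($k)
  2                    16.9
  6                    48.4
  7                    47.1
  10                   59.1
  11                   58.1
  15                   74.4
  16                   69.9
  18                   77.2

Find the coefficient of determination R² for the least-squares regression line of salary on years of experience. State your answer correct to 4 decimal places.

0.9073

n = 8, Σx = 85, Σy = 451.1, Σxy = 5508, Σx² = 1115, Σy² = 28096.21
Sxx = Σx² − (Σx)²/n = 1115 − 903.125 = 211.875
Sxy = Σxy − (Σx)(Σy)/n = 5508 − 4792.9375 = 715.0625
Syy = Σy² − (Σy)²/n = 28096.21 − 25436.40125 = 2659.80875
R² = Sxy²/(Sxx·Syy) = (715.0625)²/(211.875·2659.80875) = 0.907315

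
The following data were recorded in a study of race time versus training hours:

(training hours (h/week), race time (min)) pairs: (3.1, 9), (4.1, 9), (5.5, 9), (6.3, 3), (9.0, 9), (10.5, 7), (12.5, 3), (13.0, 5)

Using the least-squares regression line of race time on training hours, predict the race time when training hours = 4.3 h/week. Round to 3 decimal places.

8.283

n = 8, Σx = 64, Σy = 54, Σxy = 390.2, Σx² = 612.86
Sxx = Σx² − (Σx)²/n = 612.86 − 512 = 100.86
Sxy = Σxy − (Σx)(Σy)/n = 390.2 − 432 = -41.8
b = Sxy/Sxx = -41.8/100.86 = -0.414436
a = ȳ − b·x̄ = 6.75 − (-0.414436)·8 = 10.065487
ŷ(4.3) = a + b·4.3 = 10.065487 + (-0.414436)·4.3 = 8.283413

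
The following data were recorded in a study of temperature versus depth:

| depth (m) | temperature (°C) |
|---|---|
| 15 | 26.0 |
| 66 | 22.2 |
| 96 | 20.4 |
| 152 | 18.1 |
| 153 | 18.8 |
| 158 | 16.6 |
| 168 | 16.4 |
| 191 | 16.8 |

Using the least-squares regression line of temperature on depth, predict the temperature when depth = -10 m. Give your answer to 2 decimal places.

26.71

n = 8, Σx = 999, Σy = 155.3, Σxy = 18028, Σx² = 149979
Sxx = Σx² − (Σx)²/n = 149979 − 124750.125 = 25228.875
Sxy = Σxy − (Σx)(Σy)/n = 18028 − 19393.0875 = -1365.0875
b = Sxy/Sxx = -1365.0875/25228.875 = -0.054108
a = ȳ − b·x̄ = 19.4125 − (-0.054108)·124.875 = 26.169254
ŷ(-10) = a + b·-10 = 26.169254 + (-0.054108)·(-10) = 26.710335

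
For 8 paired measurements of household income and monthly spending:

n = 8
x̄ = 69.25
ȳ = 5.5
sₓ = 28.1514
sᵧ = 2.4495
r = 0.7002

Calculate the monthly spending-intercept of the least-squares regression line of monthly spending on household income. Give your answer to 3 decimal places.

1.281

b = r · sᵧ/sₓ = 0.7002 · 2.4495/28.1514 = 0.060926
a = ȳ − b·x̄ = 5.5 − 0.060926·69.25 = 1.280905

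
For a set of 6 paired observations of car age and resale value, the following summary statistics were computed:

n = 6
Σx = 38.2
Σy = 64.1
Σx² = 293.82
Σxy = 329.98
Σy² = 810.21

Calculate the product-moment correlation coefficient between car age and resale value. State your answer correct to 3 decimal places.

Sxx = Σx² − (Σx)²/n = 293.82 − 243.206667 = 50.613333
Sxy = Σxy − (Σx)(Σy)/n = 329.98 − 408.103333 = -78.123333
Syy = Σy² − (Σy)²/n = 810.21 − 684.801667 = 125.408333
r = Sxy/√(Sxx·Syy) = -78.123333/√(6347.333778) = -78.123333/79.670156 = -0.980585

-0.981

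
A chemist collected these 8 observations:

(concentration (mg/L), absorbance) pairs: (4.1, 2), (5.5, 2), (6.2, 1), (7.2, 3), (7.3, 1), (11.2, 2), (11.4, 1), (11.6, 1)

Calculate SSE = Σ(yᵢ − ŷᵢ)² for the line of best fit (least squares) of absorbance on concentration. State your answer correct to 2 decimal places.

3.44

n = 8, Σx = 64.5, Σy = 13, Σxy = 99.7, Σx² = 580.59, Σy² = 25
Sxx = Σx² − (Σx)²/n = 580.59 − 520.03125 = 60.55875
Sxy = Σxy − (Σx)(Σy)/n = 99.7 − 104.8125 = -5.1125
Syy = Σy² − (Σy)²/n = 25 − 21.125 = 3.875
b = Sxy/Sxx = -5.1125/60.55875 = -0.084422
SSE = Syy − b·Sxy = 3.875 − (-0.084422)·(-5.1125) = 3.443392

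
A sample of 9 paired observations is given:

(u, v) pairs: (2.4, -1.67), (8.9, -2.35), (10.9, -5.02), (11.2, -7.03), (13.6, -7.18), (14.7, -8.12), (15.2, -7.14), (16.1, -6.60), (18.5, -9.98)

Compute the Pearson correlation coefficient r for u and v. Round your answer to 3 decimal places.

n = 9, Σx = 111.5, Σy = -55.09, Σxy = -774.807, Σx² = 1562.77, Σy² = 394.5595
Sxx = Σx² − (Σx)²/n = 1562.77 − 1381.361111 = 181.408889
Sxy = Σxy − (Σx)(Σy)/n = -774.807 − (-682.503889) = -92.303111
Syy = Σy² − (Σy)²/n = 394.5595 − 337.212011 = 57.347489
r = Sxy/√(Sxx·Syy) = -92.303111/√(10403.344240) = -92.303111/101.996785 = -0.904961

-0.905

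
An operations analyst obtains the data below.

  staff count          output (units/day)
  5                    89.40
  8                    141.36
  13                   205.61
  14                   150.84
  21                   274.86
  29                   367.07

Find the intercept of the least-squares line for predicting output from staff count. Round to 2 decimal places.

n = 6, Σx = 90, Σy = 1229.14, Σxy = 22779.66, Σx² = 1736
Sxx = Σx² − (Σx)²/n = 1736 − 1350 = 386
Sxy = Σxy − (Σx)(Σy)/n = 22779.66 − 18437.1 = 4342.56
b = Sxy/Sxx = 4342.56/386 = 11.250155
a = ȳ − b·x̄ = 204.856667 − 11.250155·15 = 36.104335

36.10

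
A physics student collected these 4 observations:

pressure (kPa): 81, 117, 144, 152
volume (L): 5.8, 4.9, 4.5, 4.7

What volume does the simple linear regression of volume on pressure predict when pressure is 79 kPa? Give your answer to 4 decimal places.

n = 4, Σx = 494, Σy = 19.9, Σxy = 2405.5, Σx² = 64090
Sxx = Σx² − (Σx)²/n = 64090 − 61009 = 3081
Sxy = Σxy − (Σx)(Σy)/n = 2405.5 − 2457.65 = -52.15
b = Sxy/Sxx = -52.15/3081 = -0.016926
a = ȳ − b·x̄ = 4.975 − (-0.016926)·123.5 = 7.065401
ŷ(79) = a + b·79 = 7.065401 + (-0.016926)·79 = 5.728221

5.7282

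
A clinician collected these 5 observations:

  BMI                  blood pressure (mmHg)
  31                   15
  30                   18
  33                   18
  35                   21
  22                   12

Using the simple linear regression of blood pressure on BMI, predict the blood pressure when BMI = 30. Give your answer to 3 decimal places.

n = 5, Σx = 151, Σy = 84, Σxy = 2598, Σx² = 4659
Sxx = Σx² − (Σx)²/n = 4659 − 4560.2 = 98.8
Sxy = Σxy − (Σx)(Σy)/n = 2598 − 2536.8 = 61.2
b = Sxy/Sxx = 61.2/98.8 = 0.619433
a = ȳ − b·x̄ = 16.8 − 0.619433·30.2 = -1.906883
ŷ(30) = a + b·30 = -1.906883 + 0.619433·30 = 16.676113

16.676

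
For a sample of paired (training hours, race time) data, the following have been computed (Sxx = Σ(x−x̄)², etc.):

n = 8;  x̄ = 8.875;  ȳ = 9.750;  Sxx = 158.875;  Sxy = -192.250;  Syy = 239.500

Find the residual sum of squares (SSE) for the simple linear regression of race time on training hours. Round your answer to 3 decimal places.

b = Sxy/Sxx = -192.25/158.875 = -1.210071
SSE = Syy − b·Sxy = 239.5 − (-1.210071)·(-192.25) = 6.863887

6.864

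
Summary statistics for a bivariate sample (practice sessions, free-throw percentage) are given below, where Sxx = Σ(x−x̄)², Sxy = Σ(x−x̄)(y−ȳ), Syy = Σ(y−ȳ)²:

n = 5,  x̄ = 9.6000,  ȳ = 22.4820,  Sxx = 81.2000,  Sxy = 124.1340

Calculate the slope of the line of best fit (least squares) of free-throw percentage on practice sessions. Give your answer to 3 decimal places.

b = Sxy/Sxx = 124.134/81.2 = 1.528744

1.529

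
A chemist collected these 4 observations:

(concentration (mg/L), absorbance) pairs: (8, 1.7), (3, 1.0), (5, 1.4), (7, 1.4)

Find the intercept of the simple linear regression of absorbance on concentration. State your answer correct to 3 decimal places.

0.683

n = 4, Σx = 23, Σy = 5.5, Σxy = 33.4, Σx² = 147
Sxx = Σx² − (Σx)²/n = 147 − 132.25 = 14.75
Sxy = Σxy − (Σx)(Σy)/n = 33.4 − 31.625 = 1.775
b = Sxy/Sxx = 1.775/14.75 = 0.120339
a = ȳ − b·x̄ = 1.375 − 0.120339·5.75 = 0.683051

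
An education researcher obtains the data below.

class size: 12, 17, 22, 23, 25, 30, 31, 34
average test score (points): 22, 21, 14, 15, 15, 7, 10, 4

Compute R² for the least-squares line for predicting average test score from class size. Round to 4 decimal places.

0.9248

n = 8, Σx = 194, Σy = 108, Σxy = 2305, Σx² = 5088, Σy² = 1736
Sxx = Σx² − (Σx)²/n = 5088 − 4704.5 = 383.5
Sxy = Σxy − (Σx)(Σy)/n = 2305 − 2619 = -314
Syy = Σy² − (Σy)²/n = 1736 − 1458 = 278
R² = Sxy²/(Sxx·Syy) = (-314)²/(383.5·278) = 0.924803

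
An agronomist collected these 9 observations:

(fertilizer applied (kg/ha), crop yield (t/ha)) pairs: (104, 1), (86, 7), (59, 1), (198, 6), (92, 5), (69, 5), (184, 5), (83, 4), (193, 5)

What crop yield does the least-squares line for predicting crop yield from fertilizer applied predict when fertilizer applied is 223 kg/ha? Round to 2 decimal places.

n = 9, Σx = 1068, Σy = 39, Σxy = 4975, Σx² = 152116
Sxx = Σx² − (Σx)²/n = 152116 − 126736 = 25380
Sxy = Σxy − (Σx)(Σy)/n = 4975 − 4628 = 347
b = Sxy/Sxx = 347/25380 = 0.013672
a = ȳ − b·x̄ = 4.333333 − 0.013672·118.666667 = 2.710901
ŷ(223) = a + b·223 = 2.710901 + 0.013672·223 = 5.759798

5.76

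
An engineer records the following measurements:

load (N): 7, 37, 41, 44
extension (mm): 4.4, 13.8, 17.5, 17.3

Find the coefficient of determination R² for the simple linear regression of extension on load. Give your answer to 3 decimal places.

0.977

n = 4, Σx = 129, Σy = 53, Σxy = 2020.1, Σx² = 5035, Σy² = 815.34
Sxx = Σx² − (Σx)²/n = 5035 − 4160.25 = 874.75
Sxy = Σxy − (Σx)(Σy)/n = 2020.1 − 1709.25 = 310.85
Syy = Σy² − (Σy)²/n = 815.34 − 702.25 = 113.09
R² = Sxy²/(Sxx·Syy) = (310.85)²/(874.75·113.09) = 0.976773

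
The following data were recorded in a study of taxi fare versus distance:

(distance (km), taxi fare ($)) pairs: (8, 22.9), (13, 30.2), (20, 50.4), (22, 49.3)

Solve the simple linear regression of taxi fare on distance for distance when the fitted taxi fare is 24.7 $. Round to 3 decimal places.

n = 4, Σx = 63, Σy = 152.8, Σxy = 2668.4, Σx² = 1117
Sxx = Σx² − (Σx)²/n = 1117 − 992.25 = 124.75
Sxy = Σxy − (Σx)(Σy)/n = 2668.4 − 2406.6 = 261.8
b = Sxy/Sxx = 261.8/124.75 = 2.098597
a = ȳ − b·x̄ = 38.2 − 2.098597·15.75 = 5.147094
Set a + b·x = 24.7: x = (24.7 − 5.147094) / 2.098597 = 9.317131

9.317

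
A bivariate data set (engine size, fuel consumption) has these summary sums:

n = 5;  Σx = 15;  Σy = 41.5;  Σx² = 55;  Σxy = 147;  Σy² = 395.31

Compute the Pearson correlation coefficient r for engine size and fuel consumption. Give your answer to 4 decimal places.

Sxx = Σx² − (Σx)²/n = 55 − 45 = 10
Sxy = Σxy − (Σx)(Σy)/n = 147 − 124.5 = 22.5
Syy = Σy² − (Σy)²/n = 395.31 − 344.45 = 50.86
r = Sxy/√(Sxx·Syy) = 22.5/√(508.6) = 22.5/22.552162 = 0.997687

0.9977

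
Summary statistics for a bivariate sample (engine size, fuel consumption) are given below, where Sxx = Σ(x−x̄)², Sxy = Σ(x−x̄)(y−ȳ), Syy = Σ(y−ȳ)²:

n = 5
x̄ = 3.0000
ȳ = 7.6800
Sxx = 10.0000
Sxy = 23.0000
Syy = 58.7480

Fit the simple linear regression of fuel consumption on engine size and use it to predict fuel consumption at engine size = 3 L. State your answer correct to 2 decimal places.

b = Sxy/Sxx = 23/10 = 2.3
a = ȳ − b·x̄ = 7.68 − 2.3·3 = 0.78
ŷ(3) = a + b·3 = 0.78 + 2.3·3 = 7.68

7.68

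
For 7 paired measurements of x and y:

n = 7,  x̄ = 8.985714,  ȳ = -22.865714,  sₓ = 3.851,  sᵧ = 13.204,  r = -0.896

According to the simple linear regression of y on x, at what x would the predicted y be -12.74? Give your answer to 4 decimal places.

b = r · sᵧ/sₓ = -0.896 · 13.204/3.851 = -3.072133
a = ȳ − b·x̄ = -22.865714 − (-3.072133)·8.985714 = 4.739594
Set a + b·x = -12.74: x = (-12.74 − 4.739594) / (-3.072133) = 5.689726

5.6897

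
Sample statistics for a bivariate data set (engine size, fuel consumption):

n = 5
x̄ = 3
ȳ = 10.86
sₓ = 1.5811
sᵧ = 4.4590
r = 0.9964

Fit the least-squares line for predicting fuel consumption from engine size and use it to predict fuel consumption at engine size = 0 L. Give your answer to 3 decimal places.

b = r · sᵧ/sₓ = 0.9964 · 4.459/1.5811 = 2.810036
a = ȳ − b·x̄ = 10.86 − 2.810036·3 = 2.429893
ŷ(0) = a + b·0 = 2.429893 + 2.810036·0 = 2.429893

2.430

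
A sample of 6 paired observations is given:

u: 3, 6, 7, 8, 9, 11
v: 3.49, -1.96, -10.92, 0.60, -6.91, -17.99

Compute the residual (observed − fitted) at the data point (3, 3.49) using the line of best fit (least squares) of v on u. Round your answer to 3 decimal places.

-0.871

n = 6, Σx = 44, Σy = -33.69, Σxy = -333.01, Σx² = 360
Sxx = Σx² − (Σx)²/n = 360 − 322.666667 = 37.333333
Sxy = Σxy − (Σx)(Σy)/n = -333.01 − (-247.06) = -85.95
b = Sxy/Sxx = -85.95/37.333333 = -2.302232
a = ȳ − b·x̄ = -5.615 − (-2.302232)·7.333333 = 11.268036
ŷ(3) = 11.268036 + (-2.302232)·3 = 4.361339
residual = y − ŷ = 3.49 − 4.361339 = -0.871339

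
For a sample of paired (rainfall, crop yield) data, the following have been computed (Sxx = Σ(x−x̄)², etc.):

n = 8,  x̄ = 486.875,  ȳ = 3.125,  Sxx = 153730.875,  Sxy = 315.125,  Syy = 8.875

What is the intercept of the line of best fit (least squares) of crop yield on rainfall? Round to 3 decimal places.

2.127

b = Sxy/Sxx = 315.125/153730.875 = 0.002050
a = ȳ − b·x̄ = 3.125 − 0.002050·486.875 = 2.126980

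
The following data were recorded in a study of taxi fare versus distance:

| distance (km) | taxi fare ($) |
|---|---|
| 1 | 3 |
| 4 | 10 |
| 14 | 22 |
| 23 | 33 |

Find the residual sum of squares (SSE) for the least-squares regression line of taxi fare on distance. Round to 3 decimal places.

5.017

n = 4, Σx = 42, Σy = 68, Σxy = 1110, Σx² = 742, Σy² = 1682
Sxx = Σx² − (Σx)²/n = 742 − 441 = 301
Sxy = Σxy − (Σx)(Σy)/n = 1110 − 714 = 396
Syy = Σy² − (Σy)²/n = 1682 − 1156 = 526
b = Sxy/Sxx = 396/301 = 1.315615
SSE = Syy − b·Sxy = 526 − 1.315615·396 = 5.016611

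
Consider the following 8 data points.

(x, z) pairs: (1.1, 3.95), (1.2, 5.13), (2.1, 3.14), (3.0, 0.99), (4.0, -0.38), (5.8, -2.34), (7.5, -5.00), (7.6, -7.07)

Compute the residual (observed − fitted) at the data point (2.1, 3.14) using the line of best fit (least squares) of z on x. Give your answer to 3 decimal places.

n = 8, Σx = 32.3, Σy = -1.58, Σxy = -86.259, Σx² = 179.71
Sxx = Σx² − (Σx)²/n = 179.71 − 130.41125 = 49.29875
Sxy = Σxy − (Σx)(Σy)/n = -86.259 − (-6.37925) = -79.87975
b = Sxy/Sxx = -79.87975/49.29875 = -1.620320
a = ȳ − b·x̄ = -0.1975 − (-1.620320)·4.0375 = 6.344542
ŷ(2.1) = 6.344542 + (-1.620320)·2.1 = 2.941870
residual = y − ŷ = 3.14 − 2.941870 = 0.198130

0.198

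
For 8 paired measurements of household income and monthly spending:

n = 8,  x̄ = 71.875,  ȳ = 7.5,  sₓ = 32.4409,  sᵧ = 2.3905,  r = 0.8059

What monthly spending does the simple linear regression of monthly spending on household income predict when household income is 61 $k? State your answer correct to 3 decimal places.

6.854

b = r · sᵧ/sₓ = 0.8059 · 2.3905/32.4409 = 0.059385
a = ȳ − b·x̄ = 7.5 − 0.059385·71.875 = 3.231701
ŷ(61) = a + b·61 = 3.231701 + 0.059385·61 = 6.854188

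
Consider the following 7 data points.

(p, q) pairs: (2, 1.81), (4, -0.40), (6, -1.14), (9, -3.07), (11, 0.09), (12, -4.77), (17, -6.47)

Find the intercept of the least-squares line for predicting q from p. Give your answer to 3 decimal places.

2.223

n = 7, Σx = 61, Σy = -13.95, Σxy = -198.69, Σx² = 691
Sxx = Σx² − (Σx)²/n = 691 − 531.571429 = 159.428571
Sxy = Σxy − (Σx)(Σy)/n = -198.69 − (-121.564286) = -77.125714
b = Sxy/Sxx = -77.125714/159.428571 = -0.483763
a = ȳ − b·x̄ = -1.992857 − (-0.483763)·8.714286 = 2.222796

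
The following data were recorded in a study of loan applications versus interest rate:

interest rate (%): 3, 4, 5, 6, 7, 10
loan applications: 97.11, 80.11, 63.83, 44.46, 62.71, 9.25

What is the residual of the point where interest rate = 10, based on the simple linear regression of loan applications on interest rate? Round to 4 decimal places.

n = 6, Σx = 35, Σy = 357.47, Σxy = 1729.15, Σx² = 235
Sxx = Σx² − (Σx)²/n = 235 − 204.166667 = 30.833333
Sxy = Σxy − (Σx)(Σy)/n = 1729.15 − 2085.241667 = -356.091667
b = Sxy/Sxx = -356.091667/30.833333 = -11.548919
a = ȳ − b·x̄ = 59.578333 − (-11.548919)·5.833333 = 126.947027
ŷ(10) = 126.947027 + (-11.548919)·10 = 11.457838
residual = y − ŷ = 9.25 − 11.457838 = -2.207838

-2.2078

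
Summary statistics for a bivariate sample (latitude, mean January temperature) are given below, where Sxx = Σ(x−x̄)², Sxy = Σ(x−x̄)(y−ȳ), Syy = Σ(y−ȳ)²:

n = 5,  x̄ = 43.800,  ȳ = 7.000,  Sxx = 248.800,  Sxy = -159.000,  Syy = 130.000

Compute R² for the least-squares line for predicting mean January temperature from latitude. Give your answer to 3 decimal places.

R² = Sxy²/(Sxx·Syy) = (-159)²/(248.8·130) = 0.781629

0.782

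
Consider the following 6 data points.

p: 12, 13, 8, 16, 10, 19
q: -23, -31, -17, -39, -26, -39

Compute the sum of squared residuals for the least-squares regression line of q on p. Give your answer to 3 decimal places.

n = 6, Σx = 78, Σy = -175, Σxy = -2440, Σx² = 1094, Σy² = 5497
Sxx = Σx² − (Σx)²/n = 1094 − 1014 = 80
Sxy = Σxy − (Σx)(Σy)/n = -2440 − (-2275) = -165
Syy = Σy² − (Σy)²/n = 5497 − 5104.166667 = 392.833333
b = Sxy/Sxx = -165/80 = -2.0625
SSE = Syy − b·Sxy = 392.833333 − (-2.0625)·(-165) = 52.520833

52.521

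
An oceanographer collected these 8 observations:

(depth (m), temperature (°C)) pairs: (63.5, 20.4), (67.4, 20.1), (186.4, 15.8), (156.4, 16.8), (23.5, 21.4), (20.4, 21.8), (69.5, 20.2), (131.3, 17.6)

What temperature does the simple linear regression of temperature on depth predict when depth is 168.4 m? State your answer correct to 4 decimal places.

16.4151

n = 8, Σx = 718.4, Σy = 154.1, Σxy = 12885.18, Σx² = 90819.28
Sxx = Σx² − (Σx)²/n = 90819.28 − 64512.32 = 26306.96
Sxy = Σxy − (Σx)(Σy)/n = 12885.18 − 13838.18 = -953
b = Sxy/Sxx = -953/26306.96 = -0.036226
a = ȳ − b·x̄ = 19.2625 − (-0.036226)·89.8 = 22.515609
ŷ(168.4) = a + b·168.4 = 22.515609 + (-0.036226)·168.4 = 16.415124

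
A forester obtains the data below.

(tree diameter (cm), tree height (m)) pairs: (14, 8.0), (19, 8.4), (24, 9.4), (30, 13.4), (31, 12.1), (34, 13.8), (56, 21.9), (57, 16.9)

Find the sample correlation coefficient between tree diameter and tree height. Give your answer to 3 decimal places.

n = 8, Σx = 265, Σy = 103.9, Σxy = 3933.2, Σx² = 10535, Σy² = 1504.55
Sxx = Σx² − (Σx)²/n = 10535 − 8778.125 = 1756.875
Sxy = Σxy − (Σx)(Σy)/n = 3933.2 − 3441.6875 = 491.5125
Syy = Σy² − (Σy)²/n = 1504.55 − 1349.40125 = 155.14875
r = Sxy/√(Sxx·Syy) = 491.5125/√(272576.960156) = 491.5125/522.089035 = 0.941434

0.941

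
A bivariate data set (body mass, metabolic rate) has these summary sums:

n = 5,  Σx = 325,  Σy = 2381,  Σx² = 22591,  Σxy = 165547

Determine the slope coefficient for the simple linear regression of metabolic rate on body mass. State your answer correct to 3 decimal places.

Sxx = Σx² − (Σx)²/n = 22591 − 21125 = 1466
Sxy = Σxy − (Σx)(Σy)/n = 165547 − 154765 = 10782
b = Sxy/Sxx = 10782/1466 = 7.354707

7.355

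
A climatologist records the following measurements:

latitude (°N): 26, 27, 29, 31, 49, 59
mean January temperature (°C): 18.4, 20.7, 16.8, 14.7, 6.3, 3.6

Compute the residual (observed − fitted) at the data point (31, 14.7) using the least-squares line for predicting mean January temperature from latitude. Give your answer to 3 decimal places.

n = 6, Σx = 221, Σy = 80.5, Σxy = 2501.3, Σx² = 9089
Sxx = Σx² − (Σx)²/n = 9089 − 8140.166667 = 948.833333
Sxy = Σxy − (Σx)(Σy)/n = 2501.3 − 2965.083333 = -463.783333
b = Sxy/Sxx = -463.783333/948.833333 = -0.488793
a = ȳ − b·x̄ = 13.416667 − (-0.488793)·36.833333 = 31.420552
ŷ(31) = 31.420552 + (-0.488793)·31 = 16.267961
residual = y − ŷ = 14.7 − 16.267961 = -1.567961

-1.568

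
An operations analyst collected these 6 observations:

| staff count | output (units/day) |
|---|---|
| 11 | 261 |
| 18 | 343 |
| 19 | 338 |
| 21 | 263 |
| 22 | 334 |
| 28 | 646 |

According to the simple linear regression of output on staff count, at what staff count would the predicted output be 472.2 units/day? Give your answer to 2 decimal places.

n = 6, Σx = 119, Σy = 2185, Σxy = 46426, Σx² = 2515
Sxx = Σx² − (Σx)²/n = 2515 − 2360.166667 = 154.833333
Sxy = Σxy − (Σx)(Σy)/n = 46426 − 43335.833333 = 3090.166667
b = Sxy/Sxx = 3090.166667/154.833333 = 19.958019
a = ȳ − b·x̄ = 364.166667 − 19.958019·19.833333 = -31.667384
Set a + b·x = 472.2: x = (472.2 − (-31.667384)) / 19.958019 = 25.246362

25.25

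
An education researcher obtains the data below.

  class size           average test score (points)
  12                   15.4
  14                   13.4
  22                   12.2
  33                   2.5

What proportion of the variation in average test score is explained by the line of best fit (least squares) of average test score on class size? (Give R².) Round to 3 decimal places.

0.922

n = 4, Σx = 81, Σy = 43.5, Σxy = 723.3, Σx² = 1913, Σy² = 571.81
Sxx = Σx² − (Σx)²/n = 1913 − 1640.25 = 272.75
Sxy = Σxy − (Σx)(Σy)/n = 723.3 − 880.875 = -157.575
Syy = Σy² − (Σy)²/n = 571.81 − 473.0625 = 98.7475
R² = Sxy²/(Sxx·Syy) = (-157.575)²/(272.75·98.7475) = 0.921900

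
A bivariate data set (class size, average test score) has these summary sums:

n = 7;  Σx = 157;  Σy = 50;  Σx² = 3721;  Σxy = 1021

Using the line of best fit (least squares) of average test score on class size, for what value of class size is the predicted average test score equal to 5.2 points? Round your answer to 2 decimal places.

26.29

Sxx = Σx² − (Σx)²/n = 3721 − 3521.285714 = 199.714286
Sxy = Σxy − (Σx)(Σy)/n = 1021 − 1121.428571 = -100.428571
b = Sxy/Sxx = -100.428571/199.714286 = -0.502861
a = ȳ − b·x̄ = 7.142857 − (-0.502861)·22.428571 = 18.421316
Set a + b·x = 5.2: x = (5.2 − 18.421316) / (-0.502861) = 26.292176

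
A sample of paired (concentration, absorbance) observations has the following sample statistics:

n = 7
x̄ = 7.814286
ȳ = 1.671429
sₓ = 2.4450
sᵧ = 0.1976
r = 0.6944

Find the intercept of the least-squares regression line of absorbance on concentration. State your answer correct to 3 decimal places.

b = r · sᵧ/sₓ = 0.6944 · 0.1976/2.445 = 0.056120
a = ȳ − b·x̄ = 1.671429 − 0.056120·7.814286 = 1.232891

1.233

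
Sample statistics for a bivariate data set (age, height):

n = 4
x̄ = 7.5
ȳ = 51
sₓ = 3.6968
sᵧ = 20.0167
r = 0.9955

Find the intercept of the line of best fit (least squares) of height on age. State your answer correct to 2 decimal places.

b = r · sᵧ/sₓ = 0.9955 · 20.0167/3.6968 = 5.390236
a = ȳ − b·x̄ = 51 − 5.390236·7.5 = 10.573229

10.57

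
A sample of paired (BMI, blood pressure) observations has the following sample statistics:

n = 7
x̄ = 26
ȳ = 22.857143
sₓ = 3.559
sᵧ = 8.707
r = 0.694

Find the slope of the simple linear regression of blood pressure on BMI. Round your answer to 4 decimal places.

1.6979

b = r · sᵧ/sₓ = 0.694 · 8.707/3.559 = 1.697853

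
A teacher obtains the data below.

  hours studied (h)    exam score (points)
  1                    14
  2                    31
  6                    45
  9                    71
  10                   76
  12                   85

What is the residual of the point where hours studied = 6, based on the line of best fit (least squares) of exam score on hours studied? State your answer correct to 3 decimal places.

n = 6, Σx = 40, Σy = 322, Σxy = 2765, Σx² = 366
Sxx = Σx² − (Σx)²/n = 366 − 266.666667 = 99.333333
Sxy = Σxy − (Σx)(Σy)/n = 2765 − 2146.666667 = 618.333333
b = Sxy/Sxx = 618.333333/99.333333 = 6.224832
a = ȳ − b·x̄ = 53.666667 − 6.224832·6.666667 = 12.167785
ŷ(6) = 12.167785 + 6.224832·6 = 49.516779
residual = y − ŷ = 45 − 49.516779 = -4.516779

-4.517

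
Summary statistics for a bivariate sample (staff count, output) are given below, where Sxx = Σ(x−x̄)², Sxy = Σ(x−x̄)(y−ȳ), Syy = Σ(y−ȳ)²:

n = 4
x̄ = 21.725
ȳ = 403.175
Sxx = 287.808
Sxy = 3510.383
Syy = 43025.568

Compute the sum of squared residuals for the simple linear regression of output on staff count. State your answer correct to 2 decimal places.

209.56

b = Sxy/Sxx = 3510.383/287.808 = 12.196961
SSE = Syy − b·Sxy = 43025.568 − 12.196961·3510.383 = 209.562862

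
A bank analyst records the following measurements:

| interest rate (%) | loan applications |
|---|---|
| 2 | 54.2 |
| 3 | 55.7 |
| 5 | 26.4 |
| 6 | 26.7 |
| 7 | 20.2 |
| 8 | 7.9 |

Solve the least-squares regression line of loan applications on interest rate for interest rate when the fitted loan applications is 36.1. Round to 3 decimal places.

4.636

n = 6, Σx = 31, Σy = 191.1, Σxy = 772.3, Σx² = 187
Sxx = Σx² − (Σx)²/n = 187 − 160.166667 = 26.833333
Sxy = Σxy − (Σx)(Σy)/n = 772.3 − 987.35 = -215.05
b = Sxy/Sxx = -215.05/26.833333 = -8.014286
a = ȳ − b·x̄ = 31.85 − (-8.014286)·5.166667 = 73.257143
Set a + b·x = 36.1: x = (36.1 − 73.257143) / (-8.014286) = 4.636364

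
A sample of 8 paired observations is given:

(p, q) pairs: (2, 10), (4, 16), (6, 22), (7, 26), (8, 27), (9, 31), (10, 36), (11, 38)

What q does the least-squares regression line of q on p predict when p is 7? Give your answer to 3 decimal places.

n = 8, Σx = 57, Σy = 206, Σxy = 1671, Σx² = 471
Sxx = Σx² − (Σx)²/n = 471 − 406.125 = 64.875
Sxy = Σxy − (Σx)(Σy)/n = 1671 − 1467.75 = 203.25
b = Sxy/Sxx = 203.25/64.875 = 3.132948
a = ȳ − b·x̄ = 25.75 − 3.132948·7.125 = 3.427746
ŷ(7) = a + b·7 = 3.427746 + 3.132948·7 = 25.358382

25.358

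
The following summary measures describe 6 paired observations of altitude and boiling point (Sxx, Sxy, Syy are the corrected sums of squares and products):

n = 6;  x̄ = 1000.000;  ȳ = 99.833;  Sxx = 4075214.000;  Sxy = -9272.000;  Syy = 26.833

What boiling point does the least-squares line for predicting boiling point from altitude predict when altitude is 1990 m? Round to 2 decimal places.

b = Sxy/Sxx = -9272/4075214 = -0.002275
a = ȳ − b·x̄ = 99.833 − (-0.002275)·1000 = 102.108218
ŷ(1990) = a + b·1990 = 102.108218 + (-0.002275)·1990 = 97.580534

97.58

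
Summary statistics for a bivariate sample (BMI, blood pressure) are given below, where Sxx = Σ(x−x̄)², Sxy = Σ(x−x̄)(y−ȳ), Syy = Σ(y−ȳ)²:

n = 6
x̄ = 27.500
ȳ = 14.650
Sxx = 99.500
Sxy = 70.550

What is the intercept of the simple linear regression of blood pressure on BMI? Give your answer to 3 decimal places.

b = Sxy/Sxx = 70.55/99.5 = 0.709045
a = ȳ − b·x̄ = 14.65 − 0.709045·27.5 = -4.848744

-4.849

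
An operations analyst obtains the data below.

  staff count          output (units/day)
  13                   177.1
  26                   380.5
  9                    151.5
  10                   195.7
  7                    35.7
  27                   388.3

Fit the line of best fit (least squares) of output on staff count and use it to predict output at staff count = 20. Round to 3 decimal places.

291.168

n = 6, Σx = 92, Σy = 1328.8, Σxy = 26249.8, Σx² = 1804
Sxx = Σx² − (Σx)²/n = 1804 − 1410.666667 = 393.333333
Sxy = Σxy − (Σx)(Σy)/n = 26249.8 − 20374.933333 = 5874.866667
b = Sxy/Sxx = 5874.866667/393.333333 = 14.936102
a = ȳ − b·x̄ = 221.466667 − 14.936102·15.333333 = -7.553559
ŷ(20) = a + b·20 = -7.553559 + 14.936102·20 = 291.168475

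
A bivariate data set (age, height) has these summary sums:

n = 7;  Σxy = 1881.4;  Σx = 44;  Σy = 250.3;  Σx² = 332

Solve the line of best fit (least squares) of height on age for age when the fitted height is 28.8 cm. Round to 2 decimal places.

Sxx = Σx² − (Σx)²/n = 332 − 276.571429 = 55.428571
Sxy = Σxy − (Σx)(Σy)/n = 1881.4 − 1573.314286 = 308.085714
b = Sxy/Sxx = 308.085714/55.428571 = 5.558247
a = ȳ − b·x̄ = 35.757143 − 5.558247·6.285714 = 0.819588
Set a + b·x = 28.8: x = (28.8 − 0.819588) / 5.558247 = 5.034035

5.03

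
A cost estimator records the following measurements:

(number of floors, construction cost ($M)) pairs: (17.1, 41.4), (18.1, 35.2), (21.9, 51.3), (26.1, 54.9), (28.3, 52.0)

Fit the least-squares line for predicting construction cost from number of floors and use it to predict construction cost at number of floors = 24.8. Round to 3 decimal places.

n = 5, Σx = 111.5, Σy = 234.8, Σxy = 5373.02, Σx² = 2581.73
Sxx = Σx² − (Σx)²/n = 2581.73 − 2486.45 = 95.28
Sxy = Σxy − (Σx)(Σy)/n = 5373.02 − 5236.04 = 136.98
b = Sxy/Sxx = 136.98/95.28 = 1.437657
a = ȳ − b·x̄ = 46.96 − 1.437657·22.3 = 14.900239
ŷ(24.8) = a + b·24.8 = 14.900239 + 1.437657·24.8 = 50.554144

50.554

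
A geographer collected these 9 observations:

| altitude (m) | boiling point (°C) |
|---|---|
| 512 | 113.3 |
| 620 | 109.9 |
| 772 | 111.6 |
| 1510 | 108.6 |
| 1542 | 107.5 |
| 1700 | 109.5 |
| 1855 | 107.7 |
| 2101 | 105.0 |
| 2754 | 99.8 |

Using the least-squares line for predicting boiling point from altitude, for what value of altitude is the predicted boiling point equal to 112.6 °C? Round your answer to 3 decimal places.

n = 9, Σx = 13366, Σy = 972.9, Σxy = 1423441.5, Σx² = 24230134
Sxx = Σx² − (Σx)²/n = 24230134 − 19849995.111111 = 4380138.888889
Sxy = Σxy − (Σx)(Σy)/n = 1423441.5 − 1444864.6 = -21423.1
b = Sxy/Sxx = -21423.1/4380138.888889 = -0.004891
a = ȳ − b·x̄ = 108.1 − (-0.004891)·1485.111111 = 115.363624
Set a + b·x = 112.6: x = (112.6 − 115.363624) / (-0.004891) = 565.047021

565.047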